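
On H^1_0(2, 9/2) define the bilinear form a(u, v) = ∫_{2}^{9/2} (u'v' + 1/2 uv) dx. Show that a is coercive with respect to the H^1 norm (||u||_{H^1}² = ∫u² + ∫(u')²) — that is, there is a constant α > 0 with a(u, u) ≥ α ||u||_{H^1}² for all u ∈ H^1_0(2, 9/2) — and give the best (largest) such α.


α = (25 + 8*π^2)/(2*(25 + 4*π^2))

Coercivity of a(·,·) on H^1_0(2, 9/2) means a(u, u) ≥ α ||u||_{H^1}² for every u ∈ H^1_0.
The interval has length L = 5/2, and Poincaré/coercivity depend only on L. Here a(u, u) = ∫(u')² + (1/2)·∫u².
Here 0 < c = 1/2 < 1. The condition a(u,u) ≥ α||u||_{H^1}² reads (1−α)∫(u')² ≥ (α−c)∫u². Any admissible α is ≤ 1 (rapidly oscillating u have ∫u²/∫(u')² → 0), and α = 1 would force 0 ≥ (1−c)∫u², impossible since c < 1; so 1−α > 0. By the sharp Poincaré inequality on H^1_0 of an interval of length L, ∫(u')² ≥ (π/L)²∫u² with equality for the first sine mode sin(π(x−x₀)/L) (x₀ the left endpoint), so the inequality holds for all u iff (1−α)(π/L)² ≥ α − c, i.e. α ≤ ((π/L)² + c)/((π/L)² + 1) = (1 + c(L/π)²)/(1 + (L/π)²). With (π/L)² = 4*π^2/25 and c = 1/2, the largest admissible constant is α = ((π/L)² + c)/((π/L)² + 1).
Simplifying, α = (25 + 8*π^2)/(2*(25 + 4*π^2)).


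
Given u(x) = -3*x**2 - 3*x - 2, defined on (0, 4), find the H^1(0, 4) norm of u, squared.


||u||_{H^1}^2 = 23236/5

The H^1 norm (squared) on an interval (0, L) is
  ||u||_{H^1}^2 = ∫_0^L u(x)^2 dx + ∫_0^L u'(x)^2 dx.
Compute u'(x) = -6*x - 3.
Then u(x)^2 = 9*x**4 + 18*x**3 + 21*x**2 + 12*x + 4 and u'(x)^2 = 36*x**2 + 36*x + 9.
Integrate each monomial from 0 to 4 using ∫_0^4 c·x^n dx = c·4^(n+1)/(n+1):
  ∫_0^4 u(x)^2 dx = ∫_0^4 (9*x^4 + 18*x^3 + 21*x^2 + 12*x + 4) dx. Term by term:
    ∫_0^4 9*x^4 dx = 9216/5;  ∫_0^4 18*x^3 dx = 1152;  ∫_0^4 21*x^2 dx = 448;
    ∫_0^4 12*x dx = 96;  ∫_0^4 4 dx = 16.
  Sum: 9216/5 + 1152 + 448 + 96 + 16 = 17776/5.
  ∫_0^4 u'(x)^2 dx = ∫_0^4 (36*x^2 + 36*x + 9) dx. Term by term:
    ∫_0^4 36*x^2 dx = 768;  ∫_0^4 36*x dx = 288;  ∫_0^4 9 dx = 36.
  Sum: 768 + 288 + 36 = 1092.
Adding: ||u||_{H^1}^2 = 17776/5 + 1092 = 23236/5.


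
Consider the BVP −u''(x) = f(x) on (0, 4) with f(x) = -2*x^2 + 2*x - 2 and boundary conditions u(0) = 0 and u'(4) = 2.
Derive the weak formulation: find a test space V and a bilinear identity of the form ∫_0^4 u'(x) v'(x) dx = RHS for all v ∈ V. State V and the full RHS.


V = {v ∈ H^1(0, 4) : v(0) = 0} (test functions vanish at x = 0 where u is specified); weak form: ∫_0^4 u'v' dx = ∫_0^4 (-2*x^2 + 2*x - 2) v dx + 2·v(4) for all v ∈ V.

Multiply both sides by a test function v and integrate from 0 to 4:
  ∫_0^4 −u''(x) v(x) dx = ∫_0^4 f(x) v(x) dx.
Integrate the LHS by parts once:
  ∫_0^4 −u'' v dx = −[u'(x) v(x)]_0^4 + ∫_0^4 u'(x) v'(x) dx.
Thus ∫_0^4 u'(x) v'(x) dx = ∫_0^4 f(x) v(x) dx + [u'(x) v(x)]_0^4.
Choose V so that boundary terms are either known or forced to vanish.
Mixed BC: u(0) = 0 (Dirichlet) and u'(4) = 2 (Neumann). Define V = {v ∈ H^1(0, 4) : v(0) = 0}. Then [u' v]_0^4 = u'(4)·v(4) − u'(0)·0 = 2·v(4).
Weak formulation: find u (satisfying any essential BC) such that ∫_0^4 u'(x) v'(x) dx = ∫_0^4 f v dx + 2·v(4) for all v ∈ V (Dirichlet at 0 absorbed into V; Neumann datum at x = 4 contributes the boundary term).
Substituting f(x) = -2*x^2 + 2*x - 2, the right-hand side is ∫_0^4 (-2*x^2 + 2*x - 2) v dx + 2·v(4).


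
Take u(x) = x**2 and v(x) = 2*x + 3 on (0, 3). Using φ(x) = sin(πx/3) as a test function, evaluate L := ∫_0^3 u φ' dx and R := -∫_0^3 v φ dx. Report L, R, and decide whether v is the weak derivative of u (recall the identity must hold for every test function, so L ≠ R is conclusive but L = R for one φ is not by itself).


LHS = -18/π, RHS = -36/π. No, v is not the weak derivative of u.

u(x) = x**2, classical derivative u'(x) = 2*x.
φ(x) = sin(πx/3), so φ'(x) = π*cos(π*x/3)/3.
Note φ(0) = φ(3) = 0, so the boundary term u·φ vanishes.
LHS = ∫_0^3 u(x) φ'(x) dx = ∫_0^3 (π*x^2*cos(π*x/3)/3) dx. Term by term:
  ∫_0^3 π*x^2*cos(π*x/3)/3 dx = -18/π.
So LHS = -18/π.
∫_0^3 v(x) φ(x) dx = ∫_0^3 (2*x*sin(π*x/3) + 3*sin(π*x/3)) dx. Term by term:
  ∫_0^3 3*sin(π*x/3) dx = 18/π;  ∫_0^3 2*x*sin(π*x/3) dx = 18/π.
Sum: 18/π + 18/π = 36/π.
So RHS = -∫_0^3 v(x) φ(x) dx = -36/π.
LHS − RHS = 18/π ≠ 0, so the identity fails.
(For a valid weak derivative the identity must hold for EVERY test function, in particular this one. The failure shows v is NOT the weak derivative of u.)
Correct weak derivative would be u'(x) = 2*x.


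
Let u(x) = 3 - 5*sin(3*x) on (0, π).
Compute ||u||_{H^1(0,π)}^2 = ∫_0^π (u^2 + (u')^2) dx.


||u||_{H^1(0,π)}^2 = -20 + 134*π

u'(x) = -15*cos(3*x).
Expand u² and (u')² and integrate term by term on (0, π), using: for integers n ≥ 1, ∫_0^π sin²(nx) dx = ∫_0^π cos²(nx) dx = π/2; for n ≠ n', ∫_0^π sin(nx)sin(n'x) dx = ∫_0^π cos(nx)cos(n'x) dx = 0; and by product-to-sum, ∫_0^π sin(nx)cos(n'x) dx = ½∫_0^π [sin((n+n')x) + sin((n−n')x)] dx, which is 0 when n+n' is even and 2n/(n²−n'²) when n+n' is odd (it need not vanish on (0, π)). For the constant mode: ∫_0^π 1 dx = π, ∫_0^π cos(nx) dx = 0, ∫_0^π sin(nx) dx = (1−(−1)^n)/n.
  u² squared terms: (3)²·∫1 dx = 9·π = 9*π;  (-5)²·∫sin(3x)² dx = 25·π/2 = 25*π/2.
  u² cross terms: 2·(3)·(-5)·∫1·sin(3x) dx = -30·(2/3) = -20.
  So ∫_0^π u² dx = 9*π + 25*π/2 − 20 = -20 + 43*π/2.
  (u')² squared terms: (-15)²·∫cos(3x)² dx = 225·π/2 = 225*π/2.
  So ∫_0^π (u')² dx = 225*π/2.
||u||_{H^1}^2 = (-20 + 43*π/2) + (225*π/2) = -20 + 134*π.


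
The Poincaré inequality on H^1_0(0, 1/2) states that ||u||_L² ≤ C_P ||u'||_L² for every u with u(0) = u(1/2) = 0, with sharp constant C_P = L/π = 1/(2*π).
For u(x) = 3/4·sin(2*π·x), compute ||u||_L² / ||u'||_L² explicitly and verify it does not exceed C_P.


||u||_L² / ||u'||_L² = 1/(2*π) = C_P.

u(x) = 3/4·sin(2*π·x), so u'(x) = 3*π*cos(2*π*x)/2.
Writing u(x) = A·sin(kπx/L) with A = 3/4 and k = 1, use ∫_0^L sin²(kπx/L) dx = L/2 and ∫_0^L cos²(kπx/L) dx = L/2.
u² = 9/16·sin²(2*π·x) and (u')² = 9*π^2/4·cos²(2*π·x), and each of sin², cos² integrates to L/2 = 1/4 over (0, 1/2).
∫_0^1/2 u² dx = 9/64, so ||u||_L² = 3/8.
∫_0^1/2 (u')² dx = 9*π^2/16, so ||u'||_L² = 3*π/4.
Ratio ||u||_L² / ||u'||_L² = 1/(2*π).
Sharp Poincaré constant on H^1_0(0, 1/2) is C_P = L/π = 1/(2*π), achieved by sin(2*π·x).
This is the k = 1 eigenfunction (up to amplitude), so the ratio equals the sharp Poincaré constant exactly.


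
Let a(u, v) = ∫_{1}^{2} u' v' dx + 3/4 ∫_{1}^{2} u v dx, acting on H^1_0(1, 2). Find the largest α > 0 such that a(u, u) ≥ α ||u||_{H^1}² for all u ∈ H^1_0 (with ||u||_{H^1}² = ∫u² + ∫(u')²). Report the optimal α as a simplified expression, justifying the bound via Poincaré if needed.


α = (3/4 + π^2)/(1 + π^2)

Coercivity of a(·,·) on H^1_0(1, 2) means a(u, u) ≥ α ||u||_{H^1}² for every u ∈ H^1_0.
The interval has length L = 1, and Poincaré/coercivity depend only on L. Here a(u, u) = ∫(u')² + (3/4)·∫u².
Here 0 < c = 3/4 < 1. The condition a(u,u) ≥ α||u||_{H^1}² reads (1−α)∫(u')² ≥ (α−c)∫u². Any admissible α is ≤ 1 (rapidly oscillating u have ∫u²/∫(u')² → 0), and α = 1 would force 0 ≥ (1−c)∫u², impossible since c < 1; so 1−α > 0. By the sharp Poincaré inequality on H^1_0 of an interval of length L, ∫(u')² ≥ (π/L)²∫u² with equality for the first sine mode sin(π(x−x₀)/L) (x₀ the left endpoint), so the inequality holds for all u iff (1−α)(π/L)² ≥ α − c, i.e. α ≤ ((π/L)² + c)/((π/L)² + 1) = (1 + c(L/π)²)/(1 + (L/π)²). With (π/L)² = π^2 and c = 3/4, the largest admissible constant is α = ((π/L)² + c)/((π/L)² + 1).
Simplifying, α = (3/4 + π^2)/(1 + π^2).


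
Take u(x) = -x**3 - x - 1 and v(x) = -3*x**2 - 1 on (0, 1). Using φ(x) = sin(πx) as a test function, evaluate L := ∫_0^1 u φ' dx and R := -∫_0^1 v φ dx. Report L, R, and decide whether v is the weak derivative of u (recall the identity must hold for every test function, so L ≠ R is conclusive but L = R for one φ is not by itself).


LHS = -12/π^3 + 5/π, RHS = -12/π^3 + 5/π. Yes, v = u' weakly.

u(x) = -x**3 - x - 1, classical derivative u'(x) = -3*x**2 - 1.
φ(x) = sin(πx), so φ'(x) = π*cos(π*x).
Note φ(0) = φ(1) = 0, so the boundary term u·φ vanishes.
LHS = ∫_0^1 u(x) φ'(x) dx = ∫_0^1 (-π*x^3*cos(π*x) - π*x*cos(π*x) - π*cos(π*x)) dx. Term by term:
  ∫_0^1 -π*cos(π*x) dx = 0;  ∫_0^1 -π*x*cos(π*x) dx = 2/π;  ∫_0^1 -π*x^3*cos(π*x) dx = -12/π^3 + 3/π.
Sum: 0 + 2/π + -12/π^3 + 3/π = -12/π^3 + 5/π.
So LHS = -12/π^3 + 5/π.
∫_0^1 v(x) φ(x) dx = ∫_0^1 (-3*x^2*sin(π*x) - sin(π*x)) dx. Term by term:
  ∫_0^1 -sin(π*x) dx = -2/π;  ∫_0^1 -3*x^2*sin(π*x) dx = -3/π + 12/π^3.
Sum: -2/π + -3/π + 12/π^3 = -5/π + 12/π^3.
So RHS = -∫_0^1 v(x) φ(x) dx = -12/π^3 + 5/π.
LHS = RHS, so the identity holds for this test φ.
Moreover u is smooth here and v(x) = u'(x) = -3*x**2 - 1 pointwise, so the identity holds for every test function. Hence v is the weak derivative of u.


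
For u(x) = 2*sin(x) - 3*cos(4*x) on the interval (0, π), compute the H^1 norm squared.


||u||_{H^1(0,π)}^2 = 136/5 + 161*π/2

u'(x) = 12*sin(4*x) + 2*cos(x).
Expand u² and (u')² and integrate term by term on (0, π), using: for integers n ≥ 1, ∫_0^π sin²(nx) dx = ∫_0^π cos²(nx) dx = π/2; for n ≠ n', ∫_0^π sin(nx)sin(n'x) dx = ∫_0^π cos(nx)cos(n'x) dx = 0; and by product-to-sum, ∫_0^π sin(nx)cos(n'x) dx = ½∫_0^π [sin((n+n')x) + sin((n−n')x)] dx, which is 0 when n+n' is even and 2n/(n²−n'²) when n+n' is odd (it need not vanish on (0, π)).
  u² squared terms: (-3)²·∫cos(4x)² dx = 9·π/2 = 9*π/2;  (2)²·∫sin(x)² dx = 4·π/2 = 2*π.
  u² cross terms: 2·(-3)·(2)·∫cos(4x)·sin(x) dx = -12·(-2/15) = 8/5.
  So ∫_0^π u² dx = 9*π/2 + 2*π + 8/5 = 8/5 + 13*π/2.
  (u')² squared terms: (2)²·∫cos(x)² dx = 4·π/2 = 2*π;  (12)²·∫sin(4x)² dx = 144·π/2 = 72*π.
  (u')² cross terms: 2·(2)·(12)·∫cos(x)·sin(4x) dx = 48·(8/15) = 128/5.
  So ∫_0^π (u')² dx = 2*π + 72*π + 128/5 = 128/5 + 74*π.
||u||_{H^1}^2 = (8/5 + 13*π/2) + (128/5 + 74*π) = 136/5 + 161*π/2.


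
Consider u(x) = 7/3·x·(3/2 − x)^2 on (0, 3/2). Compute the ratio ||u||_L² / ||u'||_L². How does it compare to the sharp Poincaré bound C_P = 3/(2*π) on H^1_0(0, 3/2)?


||u||_L² / ||u'||_L² = 3*sqrt(14)/28 < C_P = 3/(2*π).

u(x) = 7/3·x·(3/2 − x)^2, so u'(x) = 7*x^2 - 14*x + 21/4.
u(x) = 7/3·x·(3/2 − x)^2 vanishes at x = 0 and x = 3/2, so u ∈ H^1_0(0, 3/2). Differentiate via the product rule and integrate the resulting polynomials term by term.
  ∫_0^3/2 u² dx = ∫_0^3/2 (49*x^6/9 - 98*x^5/3 + 147*x^4/2 - 147*x^3/2 + 441*x^2/16) dx. Term by term:
    ∫_0^3/2 49*x^6/9 dx = 1701/128;  ∫_0^3/2 -98*x^5/3 dx = -3969/64;  ∫_0^3/2 147*x^4/2 dx = 35721/320;
    ∫_0^3/2 -147*x^3/2 dx = -11907/128;  ∫_0^3/2 441*x^2/16 dx = 3969/128.
  Sum: 1701/128 − 3969/64 + 35721/320 − 11907/128 + 3969/128 = 567/640.
  ∫_0^3/2 (u')² dx = ∫_0^3/2 (49*x^4 - 196*x^3 + 539*x^2/2 - 147*x + 441/16) dx. Term by term:
    ∫_0^3/2 49*x^4 dx = 11907/160;  ∫_0^3/2 -196*x^3 dx = -3969/16;  ∫_0^3/2 539*x^2/2 dx = 4851/16;
    ∫_0^3/2 -147*x dx = -1323/8;  ∫_0^3/2 441/16 dx = 1323/32.
  Sum: 11907/160 − 3969/16 + 4851/16 − 1323/8 + 1323/32 = 441/80.
∫_0^3/2 u² dx = 567/640, so ||u||_L² = 9*sqrt(70)/80.
∫_0^3/2 (u')² dx = 441/80, so ||u'||_L² = 21*sqrt(5)/20.
Ratio ||u||_L² / ||u'||_L² = 3*sqrt(14)/28.
Sharp Poincaré constant on H^1_0(0, 3/2) is C_P = L/π = 3/(2*π), achieved by sin(2*π/3·x).
A polynomial bump cannot attain the sharp Poincaré constant (only the first sine eigenfunction does), so the ratio is strictly less than C_P, consistent with ||u||_L² ≤ C_P ||u'||_L².


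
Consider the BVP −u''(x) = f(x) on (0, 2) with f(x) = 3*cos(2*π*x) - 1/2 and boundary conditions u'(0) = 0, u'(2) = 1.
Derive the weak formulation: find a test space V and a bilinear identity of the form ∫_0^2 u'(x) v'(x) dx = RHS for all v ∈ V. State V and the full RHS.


V = H^1(0, 2) (v unrestricted at boundary; u is determined up to an additive constant); weak form: ∫_0^2 u'v' dx = ∫_0^2 (3*cos(2*π*x) - 1/2) v dx + v(2) for all v ∈ V.

Multiply both sides by a test function v and integrate from 0 to 2:
  ∫_0^2 −u''(x) v(x) dx = ∫_0^2 f(x) v(x) dx.
Integrate the LHS by parts once:
  ∫_0^2 −u'' v dx = −[u'(x) v(x)]_0^2 + ∫_0^2 u'(x) v'(x) dx.
Thus ∫_0^2 u'(x) v'(x) dx = ∫_0^2 f(x) v(x) dx + [u'(x) v(x)]_0^2.
Choose V so that boundary terms are either known or forced to vanish.
u has inhomogeneous Neumann u'(0) = 0, u'(2) = 1. [u' v]_0^2 = (1)·v(2) − (0)·v(0) = v(2). Take V = H^1(0, 2); boundary term becomes part of RHS.
Weak formulation: find u (satisfying any essential BC) such that ∫_0^2 u'(x) v'(x) dx = ∫_0^2 f v dx + v(2) for all v ∈ V (Neumann data are natural BCs: they enter the RHS as boundary terms).
Substituting f(x) = 3*cos(2*π*x) - 1/2, the right-hand side is ∫_0^2 (3*cos(2*π*x) - 1/2) v dx + v(2).
Compatibility check (pure Neumann): taking v ≡ 1 ∈ V gives 0 = ∫_0^2 f dx + (1) − (0), i.e. ∫_0^2 f dx must equal u'(0) − u'(2) = -1. Indeed ∫_0^2 (3*cos(2*π*x) - 1/2) dx = -1, so the data are compatible. The solution is then unique only up to an additive constant (fix it e.g. by requiring ∫_0^2 u dx = 0).


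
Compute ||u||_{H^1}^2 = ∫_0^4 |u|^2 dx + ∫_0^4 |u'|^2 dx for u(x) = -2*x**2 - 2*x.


||u||_{H^1}^2 = 28528/15

The H^1 norm (squared) on an interval (0, L) is
  ||u||_{H^1}^2 = ∫_0^L u(x)^2 dx + ∫_0^L u'(x)^2 dx.
Compute u'(x) = -4*x - 2.
Then u(x)^2 = 4*x**4 + 8*x**3 + 4*x**2 and u'(x)^2 = 16*x**2 + 16*x + 4.
Integrate each monomial from 0 to 4 using ∫_0^4 c·x^n dx = c·4^(n+1)/(n+1):
  ∫_0^4 u(x)^2 dx = ∫_0^4 (4*x^4 + 8*x^3 + 4*x^2) dx. Term by term:
    ∫_0^4 4*x^4 dx = 4096/5;  ∫_0^4 8*x^3 dx = 512;  ∫_0^4 4*x^2 dx = 256/3.
  Sum: 4096/5 + 512 + 256/3 = 21248/15.
  ∫_0^4 u'(x)^2 dx = ∫_0^4 (16*x^2 + 16*x + 4) dx. Term by term:
    ∫_0^4 16*x^2 dx = 1024/3;  ∫_0^4 16*x dx = 128;  ∫_0^4 4 dx = 16.
  Sum: 1024/3 + 128 + 16 = 1456/3.
Adding: ||u||_{H^1}^2 = 21248/15 + 1456/3 = 28528/15.


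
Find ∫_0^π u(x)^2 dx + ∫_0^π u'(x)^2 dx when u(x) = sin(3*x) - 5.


||u||_{H^1(0,π)}^2 = -20/3 + 30*π

u'(x) = 3*cos(3*x).
Expand u² and (u')² and integrate term by term on (0, π), using: for integers n ≥ 1, ∫_0^π sin²(nx) dx = ∫_0^π cos²(nx) dx = π/2; for n ≠ n', ∫_0^π sin(nx)sin(n'x) dx = ∫_0^π cos(nx)cos(n'x) dx = 0; and by product-to-sum, ∫_0^π sin(nx)cos(n'x) dx = ½∫_0^π [sin((n+n')x) + sin((n−n')x)] dx, which is 0 when n+n' is even and 2n/(n²−n'²) when n+n' is odd (it need not vanish on (0, π)). For the constant mode: ∫_0^π 1 dx = π, ∫_0^π cos(nx) dx = 0, ∫_0^π sin(nx) dx = (1−(−1)^n)/n.
  u² squared terms: (-5)²·∫1 dx = 25·π = 25*π;  (1)²·∫sin(3x)² dx = 1·π/2 = π/2.
  u² cross terms: 2·(-5)·(1)·∫1·sin(3x) dx = -10·(2/3) = -20/3.
  So ∫_0^π u² dx = 25*π + π/2 − 20/3 = -20/3 + 51*π/2.
  (u')² squared terms: (3)²·∫cos(3x)² dx = 9·π/2 = 9*π/2.
  So ∫_0^π (u')² dx = 9*π/2.
||u||_{H^1}^2 = (-20/3 + 51*π/2) + (9*π/2) = -20/3 + 30*π.


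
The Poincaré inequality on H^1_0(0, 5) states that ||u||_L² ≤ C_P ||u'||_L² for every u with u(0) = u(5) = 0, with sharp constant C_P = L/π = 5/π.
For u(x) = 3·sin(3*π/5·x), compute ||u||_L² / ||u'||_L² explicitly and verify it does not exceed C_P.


||u||_L² / ||u'||_L² = 5/(3*π) < C_P = 5/π.

u(x) = 3·sin(3*π/5·x), so u'(x) = 9*π*cos(3*π*x/5)/5.
Writing u(x) = A·sin(kπx/L) with A = 3 and k = 3, use ∫_0^L sin²(kπx/L) dx = L/2 and ∫_0^L cos²(kπx/L) dx = L/2.
u² = 9·sin²(3*π/5·x) and (u')² = 81*π^2/25·cos²(3*π/5·x), and each of sin², cos² integrates to L/2 = 5/2 over (0, 5).
∫_0^5 u² dx = 45/2, so ||u||_L² = 3*sqrt(10)/2.
∫_0^5 (u')² dx = 81*π^2/10, so ||u'||_L² = 9*sqrt(10)*π/10.
Ratio ||u||_L² / ||u'||_L² = 5/(3*π).
Sharp Poincaré constant on H^1_0(0, 5) is C_P = L/π = 5/π, achieved by sin(π/5·x).
This is the k = 3 harmonic; the ratio L/(kπ) is strictly less than C_P = L/π, consistent with the sharp inequality ||u||_L² ≤ C_P ||u'||_L².


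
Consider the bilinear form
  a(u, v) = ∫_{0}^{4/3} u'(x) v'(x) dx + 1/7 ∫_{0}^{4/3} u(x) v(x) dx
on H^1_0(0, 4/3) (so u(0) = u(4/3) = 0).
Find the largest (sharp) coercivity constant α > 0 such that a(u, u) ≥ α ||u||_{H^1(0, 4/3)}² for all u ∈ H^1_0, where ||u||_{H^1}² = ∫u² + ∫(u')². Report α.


α = (16 + 63*π^2)/(7*(16 + 9*π^2))

Coercivity of a(·,·) on H^1_0(0, 4/3) means a(u, u) ≥ α ||u||_{H^1}² for every u ∈ H^1_0.
The interval has length L = 4/3, and Poincaré/coercivity depend only on L. Here a(u, u) = ∫(u')² + (1/7)·∫u².
Here 0 < c = 1/7 < 1. The condition a(u,u) ≥ α||u||_{H^1}² reads (1−α)∫(u')² ≥ (α−c)∫u². Any admissible α is ≤ 1 (rapidly oscillating u have ∫u²/∫(u')² → 0), and α = 1 would force 0 ≥ (1−c)∫u², impossible since c < 1; so 1−α > 0. By the sharp Poincaré inequality on H^1_0 of an interval of length L, ∫(u')² ≥ (π/L)²∫u² with equality for the first sine mode sin(π(x−x₀)/L) (x₀ the left endpoint), so the inequality holds for all u iff (1−α)(π/L)² ≥ α − c, i.e. α ≤ ((π/L)² + c)/((π/L)² + 1) = (1 + c(L/π)²)/(1 + (L/π)²). With (π/L)² = 9*π^2/16 and c = 1/7, the largest admissible constant is α = ((π/L)² + c)/((π/L)² + 1).
Simplifying, α = (16 + 63*π^2)/(7*(16 + 9*π^2)).


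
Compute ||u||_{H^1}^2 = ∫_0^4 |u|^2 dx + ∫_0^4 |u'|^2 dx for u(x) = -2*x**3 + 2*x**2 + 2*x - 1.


||u||_{H^1}^2 = 283356/35

The H^1 norm (squared) on an interval (0, L) is
  ||u||_{H^1}^2 = ∫_0^L u(x)^2 dx + ∫_0^L u'(x)^2 dx.
Compute u'(x) = -6*x**2 + 4*x + 2.
Then u(x)^2 = 4*x**6 - 8*x**5 - 4*x**4 + 12*x**3 - 4*x + 1 and u'(x)^2 = 36*x**4 - 48*x**3 - 8*x**2 + 16*x + 4.
Integrate each monomial from 0 to 4 using ∫_0^4 c·x^n dx = c·4^(n+1)/(n+1):
  ∫_0^4 u(x)^2 dx = ∫_0^4 (4*x^6 - 8*x^5 - 4*x^4 + 12*x^3 - 4*x + 1) dx. Term by term:
    ∫_0^4 4*x^6 dx = 65536/7;  ∫_0^4 -8*x^5 dx = -16384/3;  ∫_0^4 -4*x^4 dx = -4096/5;
    ∫_0^4 12*x^3 dx = 768;  ∫_0^4 -4*x dx = -32;  ∫_0^4 1 dx = 4.
  Sum: 65536/7 − 16384/3 − 4096/5 + 768 − 32 + 4 = 401284/105.
  ∫_0^4 u'(x)^2 dx = ∫_0^4 (36*x^4 - 48*x^3 - 8*x^2 + 16*x + 4) dx. Term by term:
    ∫_0^4 36*x^4 dx = 36864/5;  ∫_0^4 -48*x^3 dx = -3072;  ∫_0^4 -8*x^2 dx = -512/3;
    ∫_0^4 16*x dx = 128;  ∫_0^4 4 dx = 16.
  Sum: 36864/5 − 3072 − 512/3 + 128 + 16 = 64112/15.
Adding: ||u||_{H^1}^2 = 401284/105 + 64112/15 = 283356/35.


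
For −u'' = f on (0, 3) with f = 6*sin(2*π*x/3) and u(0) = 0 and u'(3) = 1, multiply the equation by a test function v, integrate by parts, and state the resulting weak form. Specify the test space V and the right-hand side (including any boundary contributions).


V = {v ∈ H^1(0, 3) : v(0) = 0} (test functions vanish at x = 0 where u is specified); weak form: ∫_0^3 u'v' dx = ∫_0^3 (6*sin(2*π*x/3)) v dx + v(3) for all v ∈ V.

Multiply both sides by a test function v and integrate from 0 to 3:
  ∫_0^3 −u''(x) v(x) dx = ∫_0^3 f(x) v(x) dx.
Integrate the LHS by parts once:
  ∫_0^3 −u'' v dx = −[u'(x) v(x)]_0^3 + ∫_0^3 u'(x) v'(x) dx.
Thus ∫_0^3 u'(x) v'(x) dx = ∫_0^3 f(x) v(x) dx + [u'(x) v(x)]_0^3.
Choose V so that boundary terms are either known or forced to vanish.
Mixed BC: u(0) = 0 (Dirichlet) and u'(3) = 1 (Neumann). Define V = {v ∈ H^1(0, 3) : v(0) = 0}. Then [u' v]_0^3 = u'(3)·v(3) − u'(0)·0 = v(3).
Weak formulation: find u (satisfying any essential BC) such that ∫_0^3 u'(x) v'(x) dx = ∫_0^3 f v dx + v(3) for all v ∈ V (Dirichlet at 0 absorbed into V; Neumann datum at x = 3 contributes the boundary term).
Substituting f(x) = 6*sin(2*π*x/3), the right-hand side is ∫_0^3 (6*sin(2*π*x/3)) v dx + v(3).


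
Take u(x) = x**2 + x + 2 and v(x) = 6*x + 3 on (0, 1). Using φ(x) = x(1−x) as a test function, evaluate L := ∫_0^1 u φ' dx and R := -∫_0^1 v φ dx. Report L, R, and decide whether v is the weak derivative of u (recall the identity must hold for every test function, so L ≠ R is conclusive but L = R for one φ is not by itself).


LHS = -1/3, RHS = -1. No, v is not the weak derivative of u.

u(x) = x**2 + x + 2, classical derivative u'(x) = 2*x + 1.
φ(x) = x(1−x), so φ'(x) = 1 - 2*x.
Note φ(0) = φ(1) = 0, so the boundary term u·φ vanishes.
LHS = ∫_0^1 u(x) φ'(x) dx = ∫_0^1 (-2*x^3 - x^2 - 3*x + 2) dx. Term by term:
  ∫_0^1 -2*x^3 dx = -1/2;  ∫_0^1 -x^2 dx = -1/3;  ∫_0^1 -3*x dx = -3/2;
  ∫_0^1 2 dx = 2.
Sum: -1/2 − 1/3 − 3/2 + 2 = -1/3.
So LHS = -1/3.
∫_0^1 v(x) φ(x) dx = ∫_0^1 (-6*x^3 + 3*x^2 + 3*x) dx. Term by term:
  ∫_0^1 -6*x^3 dx = -3/2;  ∫_0^1 3*x^2 dx = 1;  ∫_0^1 3*x dx = 3/2.
Sum: -3/2 + 1 + 3/2 = 1.
So RHS = -∫_0^1 v(x) φ(x) dx = -1.
LHS − RHS = 2/3 ≠ 0, so the identity fails.
(For a valid weak derivative the identity must hold for EVERY test function, in particular this one. The failure shows v is NOT the weak derivative of u.)
Correct weak derivative would be u'(x) = 2*x + 1.


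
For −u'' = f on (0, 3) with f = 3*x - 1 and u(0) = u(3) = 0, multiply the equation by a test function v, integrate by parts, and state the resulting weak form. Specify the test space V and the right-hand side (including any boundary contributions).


V = H^1_0(0, 3) (so v(0) = v(3) = 0); weak form: ∫_0^3 u'v' dx = ∫_0^3 (3*x - 1) v dx for all v ∈ V.

Multiply both sides by a test function v and integrate from 0 to 3:
  ∫_0^3 −u''(x) v(x) dx = ∫_0^3 f(x) v(x) dx.
Integrate the LHS by parts once:
  ∫_0^3 −u'' v dx = −[u'(x) v(x)]_0^3 + ∫_0^3 u'(x) v'(x) dx.
Thus ∫_0^3 u'(x) v'(x) dx = ∫_0^3 f(x) v(x) dx + [u'(x) v(x)]_0^3.
Choose V so that boundary terms are either known or forced to vanish.
u is Dirichlet: u(0) = u(3) = 0. Let V = H^1_0(0, 3); then v(0) = v(3) = 0, and [u' v]_0^3 = 0.
Weak formulation: find u (satisfying any essential BC) such that ∫_0^3 u'(x) v'(x) dx = ∫_0^3 f v dx for all v ∈ V.
Substituting f(x) = 3*x - 1, the right-hand side is ∫_0^3 (3*x - 1) v dx.


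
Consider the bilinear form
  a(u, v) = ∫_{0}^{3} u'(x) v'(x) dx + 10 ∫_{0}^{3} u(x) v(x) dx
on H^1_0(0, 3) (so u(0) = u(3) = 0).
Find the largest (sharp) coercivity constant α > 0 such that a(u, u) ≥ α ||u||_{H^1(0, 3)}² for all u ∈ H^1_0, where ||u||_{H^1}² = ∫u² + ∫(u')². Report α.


α = 1

Coercivity of a(·,·) on H^1_0(0, 3) means a(u, u) ≥ α ||u||_{H^1}² for every u ∈ H^1_0.
The interval has length L = 3, and Poincaré/coercivity depend only on L. Here a(u, u) = ∫(u')² + (10)·∫u².
Here c = 10 ≥ 1, so a(u,u) = ∫(u')² + c∫u² ≥ ∫(u')² + ∫u² = ||u||_{H^1}², i.e. α = 1 works. No larger α is possible: a(u,u) ≥ α||u||_{H^1}² means (1−α)∫(u')² ≥ (α−c)∫u², and for the modes u_n = sin(nπ(x−x₀)/L) (x₀ the left endpoint) one has ∫u_n²/∫(u_n')² = (L/(nπ))² → 0, so a(u_n,u_n)/||u_n||_{H^1}² → 1. Hence the optimal constant is α = 1.
Therefore α = 1.


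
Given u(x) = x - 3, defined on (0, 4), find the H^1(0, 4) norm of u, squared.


||u||_{H^1}^2 = 40/3

The H^1 norm (squared) on an interval (0, L) is
  ||u||_{H^1}^2 = ∫_0^L u(x)^2 dx + ∫_0^L u'(x)^2 dx.
Compute u'(x) = 1.
Then u(x)^2 = x**2 - 6*x + 9 and u'(x)^2 = 1.
Integrate each monomial from 0 to 4 using ∫_0^4 c·x^n dx = c·4^(n+1)/(n+1):
  ∫_0^4 u(x)^2 dx = ∫_0^4 (x^2 - 6*x + 9) dx. Term by term:
    ∫_0^4 x^2 dx = 64/3;  ∫_0^4 -6*x dx = -48;  ∫_0^4 9 dx = 36.
  Sum: 64/3 − 48 + 36 = 28/3.
  ∫_0^4 u'(x)^2 dx = ∫_0^4 (1) dx. Term by term:
    ∫_0^4 1 dx = 4.
Adding: ||u||_{H^1}^2 = 28/3 + 4 = 40/3.


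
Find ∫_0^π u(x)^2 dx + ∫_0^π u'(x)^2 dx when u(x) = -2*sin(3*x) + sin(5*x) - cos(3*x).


||u||_{H^1(0,π)}^2 = 38*π

u'(x) = 3*sin(3*x) - 6*cos(3*x) + 5*cos(5*x).
Expand u² and (u')² and integrate term by term on (0, π), using: for integers n ≥ 1, ∫_0^π sin²(nx) dx = ∫_0^π cos²(nx) dx = π/2; for n ≠ n', ∫_0^π sin(nx)sin(n'x) dx = ∫_0^π cos(nx)cos(n'x) dx = 0; and by product-to-sum, ∫_0^π sin(nx)cos(n'x) dx = ½∫_0^π [sin((n+n')x) + sin((n−n')x)] dx, which is 0 when n+n' is even and 2n/(n²−n'²) when n+n' is odd (it need not vanish on (0, π)).
  u² squared terms: (-1)²·∫cos(3x)² dx = 1·π/2 = π/2;  (-2)²·∫sin(3x)² dx = 4·π/2 = 2*π;  (1)²·∫sin(5x)² dx = 1·π/2 = π/2.
  u² cross terms: 2·(-1)·(-2)·∫cos(3x)·sin(3x) dx = 4·(0) = 0;  2·(-1)·(1)·∫cos(3x)·sin(5x) dx = -2·(0) = 0;  2·(-2)·(1)·∫sin(3x)·sin(5x) dx = -4·(0) = 0.
  So ∫_0^π u² dx = π/2 + 2*π + π/2 + 0 + 0 + 0 = 3*π.
  (u')² squared terms: (-6)²·∫cos(3x)² dx = 36·π/2 = 18*π;  (3)²·∫sin(3x)² dx = 9·π/2 = 9*π/2;  (5)²·∫cos(5x)² dx = 25·π/2 = 25*π/2.
  (u')² cross terms: 2·(-6)·(3)·∫cos(3x)·sin(3x) dx = -36·(0) = 0;  2·(-6)·(5)·∫cos(3x)·cos(5x) dx = -60·(0) = 0;  2·(3)·(5)·∫sin(3x)·cos(5x) dx = 30·(0) = 0.
  So ∫_0^π (u')² dx = 18*π + 9*π/2 + 25*π/2 + 0 + 0 + 0 = 35*π.
||u||_{H^1}^2 = (3*π) + (35*π) = 38*π.


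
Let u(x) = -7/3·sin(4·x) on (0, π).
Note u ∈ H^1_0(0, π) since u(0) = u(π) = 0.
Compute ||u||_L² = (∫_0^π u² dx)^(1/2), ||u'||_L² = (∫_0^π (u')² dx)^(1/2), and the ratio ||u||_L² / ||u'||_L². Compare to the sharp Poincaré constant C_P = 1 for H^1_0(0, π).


||u||_L² / ||u'||_L² = 1/4 < C_P = 1.

u(x) = -7/3·sin(4·x), so u'(x) = -28*cos(4*x)/3.
Writing u(x) = A·sin(kπx/L) with A = -7/3 and k = 4, use ∫_0^L sin²(kπx/L) dx = L/2 and ∫_0^L cos²(kπx/L) dx = L/2.
u² = 49/9·sin²(4·x) and (u')² = 784/9·cos²(4·x), and each of sin², cos² integrates to L/2 = π/2 over (0, π).
∫_0^π u² dx = 49*π/18, so ||u||_L² = 7*sqrt(2)*sqrt(π)/6.
∫_0^π (u')² dx = 392*π/9, so ||u'||_L² = 14*sqrt(2)*sqrt(π)/3.
Ratio ||u||_L² / ||u'||_L² = 1/4.
Sharp Poincaré constant on H^1_0(0, π) is C_P = L/π = 1, achieved by sin(x).
This is the k = 4 harmonic; the ratio L/(kπ) is strictly less than C_P = L/π, consistent with the sharp inequality ||u||_L² ≤ C_P ||u'||_L².


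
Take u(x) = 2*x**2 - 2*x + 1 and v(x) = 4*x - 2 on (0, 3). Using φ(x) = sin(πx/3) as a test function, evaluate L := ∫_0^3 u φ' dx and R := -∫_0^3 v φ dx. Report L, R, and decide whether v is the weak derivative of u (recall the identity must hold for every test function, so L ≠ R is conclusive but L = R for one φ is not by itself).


LHS = -24/π, RHS = -24/π. Yes, v = u' weakly.

u(x) = 2*x**2 - 2*x + 1, classical derivative u'(x) = 4*x - 2.
φ(x) = sin(πx/3), so φ'(x) = π*cos(π*x/3)/3.
Note φ(0) = φ(3) = 0, so the boundary term u·φ vanishes.
LHS = ∫_0^3 u(x) φ'(x) dx = ∫_0^3 (2*π*x^2*cos(π*x/3)/3 - 2*π*x*cos(π*x/3)/3 + π*cos(π*x/3)/3) dx. Term by term:
  ∫_0^3 π*cos(π*x/3)/3 dx = 0;  ∫_0^3 -2*π*x*cos(π*x/3)/3 dx = 12/π;  ∫_0^3 2*π*x^2*cos(π*x/3)/3 dx = -36/π.
Sum: 0 + 12/π − 36/π = -24/π.
So LHS = -24/π.
∫_0^3 v(x) φ(x) dx = ∫_0^3 (4*x*sin(π*x/3) - 2*sin(π*x/3)) dx. Term by term:
  ∫_0^3 -2*sin(π*x/3) dx = -12/π;  ∫_0^3 4*x*sin(π*x/3) dx = 36/π.
Sum: -12/π + 36/π = 24/π.
So RHS = -∫_0^3 v(x) φ(x) dx = -24/π.
LHS = RHS, so the identity holds for this test φ.
Moreover u is smooth here and v(x) = u'(x) = 4*x - 2 pointwise, so the identity holds for every test function. Hence v is the weak derivative of u.


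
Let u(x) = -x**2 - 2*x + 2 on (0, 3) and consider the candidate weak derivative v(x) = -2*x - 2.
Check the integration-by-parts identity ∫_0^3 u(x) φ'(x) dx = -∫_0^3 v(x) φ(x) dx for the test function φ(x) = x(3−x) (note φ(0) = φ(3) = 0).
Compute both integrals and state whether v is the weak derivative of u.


LHS = 45/2, RHS = 45/2. Yes, v = u' weakly.

u(x) = -x**2 - 2*x + 2, classical derivative u'(x) = -2*x - 2.
φ(x) = x(3−x), so φ'(x) = 3 - 2*x.
Note φ(0) = φ(3) = 0, so the boundary term u·φ vanishes.
LHS = ∫_0^3 u(x) φ'(x) dx = ∫_0^3 (2*x^3 + x^2 - 10*x + 6) dx. Term by term:
  ∫_0^3 2*x^3 dx = 81/2;  ∫_0^3 x^2 dx = 9;  ∫_0^3 -10*x dx = -45;
  ∫_0^3 6 dx = 18.
Sum: 81/2 + 9 − 45 + 18 = 45/2.
So LHS = 45/2.
∫_0^3 v(x) φ(x) dx = ∫_0^3 (2*x^3 - 4*x^2 - 6*x) dx. Term by term:
  ∫_0^3 2*x^3 dx = 81/2;  ∫_0^3 -4*x^2 dx = -36;  ∫_0^3 -6*x dx = -27.
Sum: 81/2 − 36 − 27 = -45/2.
So RHS = -∫_0^3 v(x) φ(x) dx = 45/2.
LHS = RHS, so the identity holds for this test φ.
Moreover u is smooth here and v(x) = u'(x) = -2*x - 2 pointwise, so the identity holds for every test function. Hence v is the weak derivative of u.


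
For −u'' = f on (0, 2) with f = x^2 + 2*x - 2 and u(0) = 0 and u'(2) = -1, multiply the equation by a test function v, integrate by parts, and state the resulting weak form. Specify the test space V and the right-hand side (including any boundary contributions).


V = {v ∈ H^1(0, 2) : v(0) = 0} (test functions vanish at x = 0 where u is specified); weak form: ∫_0^2 u'v' dx = ∫_0^2 (x^2 + 2*x - 2) v dx − v(2) for all v ∈ V.

Multiply both sides by a test function v and integrate from 0 to 2:
  ∫_0^2 −u''(x) v(x) dx = ∫_0^2 f(x) v(x) dx.
Integrate the LHS by parts once:
  ∫_0^2 −u'' v dx = −[u'(x) v(x)]_0^2 + ∫_0^2 u'(x) v'(x) dx.
Thus ∫_0^2 u'(x) v'(x) dx = ∫_0^2 f(x) v(x) dx + [u'(x) v(x)]_0^2.
Choose V so that boundary terms are either known or forced to vanish.
Mixed BC: u(0) = 0 (Dirichlet) and u'(2) = -1 (Neumann). Define V = {v ∈ H^1(0, 2) : v(0) = 0}. Then [u' v]_0^2 = u'(2)·v(2) − u'(0)·0 = − v(2).
Weak formulation: find u (satisfying any essential BC) such that ∫_0^2 u'(x) v'(x) dx = ∫_0^2 f v dx − v(2) for all v ∈ V (Dirichlet at 0 absorbed into V; Neumann datum at x = 2 contributes the boundary term).
Substituting f(x) = x^2 + 2*x - 2, the right-hand side is ∫_0^2 (x^2 + 2*x - 2) v dx − v(2).


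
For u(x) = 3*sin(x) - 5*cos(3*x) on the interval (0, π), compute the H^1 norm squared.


||u||_{H^1(0,π)}^2 = 134*π

u'(x) = 15*sin(3*x) + 3*cos(x).
Expand u² and (u')² and integrate term by term on (0, π), using: for integers n ≥ 1, ∫_0^π sin²(nx) dx = ∫_0^π cos²(nx) dx = π/2; for n ≠ n', ∫_0^π sin(nx)sin(n'x) dx = ∫_0^π cos(nx)cos(n'x) dx = 0; and by product-to-sum, ∫_0^π sin(nx)cos(n'x) dx = ½∫_0^π [sin((n+n')x) + sin((n−n')x)] dx, which is 0 when n+n' is even and 2n/(n²−n'²) when n+n' is odd (it need not vanish on (0, π)).
  u² squared terms: (-5)²·∫cos(3x)² dx = 25·π/2 = 25*π/2;  (3)²·∫sin(x)² dx = 9·π/2 = 9*π/2.
  u² cross terms: 2·(-5)·(3)·∫cos(3x)·sin(x) dx = -30·(0) = 0.
  So ∫_0^π u² dx = 25*π/2 + 9*π/2 + 0 = 17*π.
  (u')² squared terms: (3)²·∫cos(x)² dx = 9·π/2 = 9*π/2;  (15)²·∫sin(3x)² dx = 225·π/2 = 225*π/2.
  (u')² cross terms: 2·(3)·(15)·∫cos(x)·sin(3x) dx = 90·(0) = 0.
  So ∫_0^π (u')² dx = 9*π/2 + 225*π/2 + 0 = 117*π.
||u||_{H^1}^2 = (17*π) + (117*π) = 134*π.


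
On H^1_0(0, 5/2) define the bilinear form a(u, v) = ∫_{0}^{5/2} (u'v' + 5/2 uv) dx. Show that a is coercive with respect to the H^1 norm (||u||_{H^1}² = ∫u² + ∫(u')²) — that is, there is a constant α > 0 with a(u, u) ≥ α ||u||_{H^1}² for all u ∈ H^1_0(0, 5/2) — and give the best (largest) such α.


α = 1

Coercivity of a(·,·) on H^1_0(0, 5/2) means a(u, u) ≥ α ||u||_{H^1}² for every u ∈ H^1_0.
The interval has length L = 5/2, and Poincaré/coercivity depend only on L. Here a(u, u) = ∫(u')² + (5/2)·∫u².
Here c = 5/2 ≥ 1, so a(u,u) = ∫(u')² + c∫u² ≥ ∫(u')² + ∫u² = ||u||_{H^1}², i.e. α = 1 works. No larger α is possible: a(u,u) ≥ α||u||_{H^1}² means (1−α)∫(u')² ≥ (α−c)∫u², and for the modes u_n = sin(nπ(x−x₀)/L) (x₀ the left endpoint) one has ∫u_n²/∫(u_n')² = (L/(nπ))² → 0, so a(u_n,u_n)/||u_n||_{H^1}² → 1. Hence the optimal constant is α = 1.
Therefore α = 1.


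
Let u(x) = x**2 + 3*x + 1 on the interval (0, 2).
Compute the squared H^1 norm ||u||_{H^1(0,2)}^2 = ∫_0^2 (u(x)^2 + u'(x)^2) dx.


||u||_{H^1}^2 = 632/5

The H^1 norm (squared) on an interval (0, L) is
  ||u||_{H^1}^2 = ∫_0^L u(x)^2 dx + ∫_0^L u'(x)^2 dx.
Compute u'(x) = 2*x + 3.
Then u(x)^2 = x**4 + 6*x**3 + 11*x**2 + 6*x + 1 and u'(x)^2 = 4*x**2 + 12*x + 9.
Integrate each monomial from 0 to 2 using ∫_0^2 c·x^n dx = c·2^(n+1)/(n+1):
  ∫_0^2 u(x)^2 dx = ∫_0^2 (x^4 + 6*x^3 + 11*x^2 + 6*x + 1) dx. Term by term:
    ∫_0^2 x^4 dx = 32/5;  ∫_0^2 6*x^3 dx = 24;  ∫_0^2 11*x^2 dx = 88/3;
    ∫_0^2 6*x dx = 12;  ∫_0^2 1 dx = 2.
  Sum: 32/5 + 24 + 88/3 + 12 + 2 = 1106/15.
  ∫_0^2 u'(x)^2 dx = ∫_0^2 (4*x^2 + 12*x + 9) dx. Term by term:
    ∫_0^2 4*x^2 dx = 32/3;  ∫_0^2 12*x dx = 24;  ∫_0^2 9 dx = 18.
  Sum: 32/3 + 24 + 18 = 158/3.
Adding: ||u||_{H^1}^2 = 1106/15 + 158/3 = 632/5.


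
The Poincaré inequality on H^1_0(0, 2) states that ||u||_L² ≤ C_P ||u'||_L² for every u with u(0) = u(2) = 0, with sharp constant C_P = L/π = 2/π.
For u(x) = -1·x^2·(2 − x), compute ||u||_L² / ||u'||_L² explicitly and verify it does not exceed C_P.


||u||_L² / ||u'||_L² = sqrt(14)/7 < C_P = 2/π.

u(x) = -1·x^2·(2 − x), so u'(x) = x*(3*x - 4).
u(x) = -1·x^2·(2 − x) vanishes at x = 0 and x = 2, so u ∈ H^1_0(0, 2). Differentiate via the product rule and integrate the resulting polynomials term by term.
  ∫_0^2 u² dx = ∫_0^2 (x^6 - 4*x^5 + 4*x^4) dx. Term by term:
    ∫_0^2 x^6 dx = 128/7;  ∫_0^2 -4*x^5 dx = -128/3;  ∫_0^2 4*x^4 dx = 128/5.
  Sum: 128/7 − 128/3 + 128/5 = 128/105.
  ∫_0^2 (u')² dx = ∫_0^2 (9*x^4 - 24*x^3 + 16*x^2) dx. Term by term:
    ∫_0^2 9*x^4 dx = 288/5;  ∫_0^2 -24*x^3 dx = -96;  ∫_0^2 16*x^2 dx = 128/3.
  Sum: 288/5 − 96 + 128/3 = 64/15.
∫_0^2 u² dx = 128/105, so ||u||_L² = 8*sqrt(210)/105.
∫_0^2 (u')² dx = 64/15, so ||u'||_L² = 8*sqrt(15)/15.
Ratio ||u||_L² / ||u'||_L² = sqrt(14)/7.
Sharp Poincaré constant on H^1_0(0, 2) is C_P = L/π = 2/π, achieved by sin(π/2·x).
A polynomial bump cannot attain the sharp Poincaré constant (only the first sine eigenfunction does), so the ratio is strictly less than C_P, consistent with ||u||_L² ≤ C_P ||u'||_L².


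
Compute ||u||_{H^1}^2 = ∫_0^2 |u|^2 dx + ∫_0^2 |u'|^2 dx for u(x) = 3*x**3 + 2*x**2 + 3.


||u||_{H^1}^2 = 27074/21

The H^1 norm (squared) on an interval (0, L) is
  ||u||_{H^1}^2 = ∫_0^L u(x)^2 dx + ∫_0^L u'(x)^2 dx.
Compute u'(x) = 9*x**2 + 4*x.
Then u(x)^2 = 9*x**6 + 12*x**5 + 4*x**4 + 18*x**3 + 12*x**2 + 9 and u'(x)^2 = 81*x**4 + 72*x**3 + 16*x**2.
Integrate each monomial from 0 to 2 using ∫_0^2 c·x^n dx = c·2^(n+1)/(n+1):
  ∫_0^2 u(x)^2 dx = ∫_0^2 (9*x^6 + 12*x^5 + 4*x^4 + 18*x^3 + 12*x^2 + 9) dx. Term by term:
    ∫_0^2 9*x^6 dx = 1152/7;  ∫_0^2 12*x^5 dx = 128;  ∫_0^2 4*x^4 dx = 128/5;
    ∫_0^2 18*x^3 dx = 72;  ∫_0^2 12*x^2 dx = 32;  ∫_0^2 9 dx = 18.
  Sum: 1152/7 + 128 + 128/5 + 72 + 32 + 18 = 15406/35.
  ∫_0^2 u'(x)^2 dx = ∫_0^2 (81*x^4 + 72*x^3 + 16*x^2) dx. Term by term:
    ∫_0^2 81*x^4 dx = 2592/5;  ∫_0^2 72*x^3 dx = 288;  ∫_0^2 16*x^2 dx = 128/3.
  Sum: 2592/5 + 288 + 128/3 = 12736/15.
Adding: ||u||_{H^1}^2 = 15406/35 + 12736/15 = 27074/21.


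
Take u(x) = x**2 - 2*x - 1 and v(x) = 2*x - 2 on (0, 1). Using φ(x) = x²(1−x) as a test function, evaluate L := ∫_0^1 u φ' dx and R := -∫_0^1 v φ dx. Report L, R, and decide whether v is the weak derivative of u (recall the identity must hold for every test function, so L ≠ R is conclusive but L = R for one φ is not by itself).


LHS = 1/15, RHS = 1/15. Yes, v = u' weakly.

u(x) = x**2 - 2*x - 1, classical derivative u'(x) = 2*x - 2.
φ(x) = x²(1−x), so φ'(x) = x*(2 - 3*x).
Note φ(0) = φ(1) = 0, so the boundary term u·φ vanishes.
LHS = ∫_0^1 u(x) φ'(x) dx = ∫_0^1 (-3*x^4 + 8*x^3 - x^2 - 2*x) dx. Term by term:
  ∫_0^1 -3*x^4 dx = -3/5;  ∫_0^1 8*x^3 dx = 2;  ∫_0^1 -x^2 dx = -1/3;
  ∫_0^1 -2*x dx = -1.
Sum: -3/5 + 2 − 1/3 − 1 = 1/15.
So LHS = 1/15.
∫_0^1 v(x) φ(x) dx = ∫_0^1 (-2*x^4 + 4*x^3 - 2*x^2) dx. Term by term:
  ∫_0^1 -2*x^4 dx = -2/5;  ∫_0^1 4*x^3 dx = 1;  ∫_0^1 -2*x^2 dx = -2/3.
Sum: -2/5 + 1 − 2/3 = -1/15.
So RHS = -∫_0^1 v(x) φ(x) dx = 1/15.
LHS = RHS, so the identity holds for this test φ.
Moreover u is smooth here and v(x) = u'(x) = 2*x - 2 pointwise, so the identity holds for every test function. Hence v is the weak derivative of u.


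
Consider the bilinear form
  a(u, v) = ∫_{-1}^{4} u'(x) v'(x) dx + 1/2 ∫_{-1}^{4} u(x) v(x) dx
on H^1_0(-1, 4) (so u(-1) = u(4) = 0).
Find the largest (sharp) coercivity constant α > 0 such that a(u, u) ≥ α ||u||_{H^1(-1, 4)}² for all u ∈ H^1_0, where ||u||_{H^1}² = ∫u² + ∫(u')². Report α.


α = (π^2 + 25/2)/(π^2 + 25)

Coercivity of a(·,·) on H^1_0(-1, 4) means a(u, u) ≥ α ||u||_{H^1}² for every u ∈ H^1_0.
The interval has length L = 5, and Poincaré/coercivity depend only on L. Here a(u, u) = ∫(u')² + (1/2)·∫u².
Here 0 < c = 1/2 < 1. The condition a(u,u) ≥ α||u||_{H^1}² reads (1−α)∫(u')² ≥ (α−c)∫u². Any admissible α is ≤ 1 (rapidly oscillating u have ∫u²/∫(u')² → 0), and α = 1 would force 0 ≥ (1−c)∫u², impossible since c < 1; so 1−α > 0. By the sharp Poincaré inequality on H^1_0 of an interval of length L, ∫(u')² ≥ (π/L)²∫u² with equality for the first sine mode sin(π(x−x₀)/L) (x₀ the left endpoint), so the inequality holds for all u iff (1−α)(π/L)² ≥ α − c, i.e. α ≤ ((π/L)² + c)/((π/L)² + 1) = (1 + c(L/π)²)/(1 + (L/π)²). With (π/L)² = π^2/25 and c = 1/2, the largest admissible constant is α = ((π/L)² + c)/((π/L)² + 1).
Simplifying, α = (π^2 + 25/2)/(π^2 + 25).


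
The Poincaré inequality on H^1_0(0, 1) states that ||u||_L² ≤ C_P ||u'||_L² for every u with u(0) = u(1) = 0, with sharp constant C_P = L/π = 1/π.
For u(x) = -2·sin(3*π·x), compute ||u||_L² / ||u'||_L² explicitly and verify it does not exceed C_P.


||u||_L² / ||u'||_L² = 1/(3*π) < C_P = 1/π.

u(x) = -2·sin(3*π·x), so u'(x) = -6*π*cos(3*π*x).
Writing u(x) = A·sin(kπx/L) with A = -2 and k = 3, use ∫_0^L sin²(kπx/L) dx = L/2 and ∫_0^L cos²(kπx/L) dx = L/2.
u² = 4·sin²(3*π·x) and (u')² = 36*π^2·cos²(3*π·x), and each of sin², cos² integrates to L/2 = 1/2 over (0, 1).
∫_0^1 u² dx = 2, so ||u||_L² = sqrt(2).
∫_0^1 (u')² dx = 18*π^2, so ||u'||_L² = 3*sqrt(2)*π.
Ratio ||u||_L² / ||u'||_L² = 1/(3*π).
Sharp Poincaré constant on H^1_0(0, 1) is C_P = L/π = 1/π, achieved by sin(π·x).
This is the k = 3 harmonic; the ratio L/(kπ) is strictly less than C_P = L/π, consistent with the sharp inequality ||u||_L² ≤ C_P ||u'||_L².


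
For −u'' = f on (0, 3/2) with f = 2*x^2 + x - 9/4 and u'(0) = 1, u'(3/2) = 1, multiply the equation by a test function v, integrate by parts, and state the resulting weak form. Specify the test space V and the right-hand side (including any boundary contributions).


V = H^1(0, 3/2) (v unrestricted at boundary; u is determined up to an additive constant); weak form: ∫_0^3/2 u'v' dx = ∫_0^3/2 (2*x^2 + x - 9/4) v dx + v(3/2) − v(0) for all v ∈ V.

Multiply both sides by a test function v and integrate from 0 to 3/2:
  ∫_0^3/2 −u''(x) v(x) dx = ∫_0^3/2 f(x) v(x) dx.
Integrate the LHS by parts once:
  ∫_0^3/2 −u'' v dx = −[u'(x) v(x)]_0^3/2 + ∫_0^3/2 u'(x) v'(x) dx.
Thus ∫_0^3/2 u'(x) v'(x) dx = ∫_0^3/2 f(x) v(x) dx + [u'(x) v(x)]_0^3/2.
Choose V so that boundary terms are either known or forced to vanish.
u has inhomogeneous Neumann u'(0) = 1, u'(3/2) = 1. [u' v]_0^3/2 = (1)·v(3/2) − (1)·v(0) = v(3/2) − v(0). Take V = H^1(0, 3/2); boundary term becomes part of RHS.
Weak formulation: find u (satisfying any essential BC) such that ∫_0^3/2 u'(x) v'(x) dx = ∫_0^3/2 f v dx + v(3/2) − v(0) for all v ∈ V (Neumann data are natural BCs: they enter the RHS as boundary terms).
Substituting f(x) = 2*x^2 + x - 9/4, the right-hand side is ∫_0^3/2 (2*x^2 + x - 9/4) v dx + v(3/2) − v(0).
Compatibility check (pure Neumann): taking v ≡ 1 ∈ V gives 0 = ∫_0^3/2 f dx + (1) − (1), i.e. ∫_0^3/2 f dx must equal u'(0) − u'(3/2) = 0. Indeed ∫_0^3/2 (2*x^2 + x - 9/4) dx = 0, so the data are compatible. The solution is then unique only up to an additive constant (fix it e.g. by requiring ∫_0^3/2 u dx = 0).
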